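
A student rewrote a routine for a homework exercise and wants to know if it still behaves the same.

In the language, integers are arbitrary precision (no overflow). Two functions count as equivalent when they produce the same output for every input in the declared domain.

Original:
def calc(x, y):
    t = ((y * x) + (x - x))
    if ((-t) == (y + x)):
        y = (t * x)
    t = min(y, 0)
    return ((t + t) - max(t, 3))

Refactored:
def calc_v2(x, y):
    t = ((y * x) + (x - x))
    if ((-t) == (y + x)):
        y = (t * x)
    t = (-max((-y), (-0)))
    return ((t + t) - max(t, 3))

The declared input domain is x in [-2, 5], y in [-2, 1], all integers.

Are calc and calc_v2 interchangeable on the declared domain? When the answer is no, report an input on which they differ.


Behavior is preserved: although min/max/abs usage differs, the outputs never diverge.
Tracing x=3, y=0: calc: t = 0; ((-t) == (y + x)) -> false; t = 0; return -3 | calc_v2: t = 0; ((-t) == (y + x)) -> false; t = 0; return -3 — matching result -3.
Across all 32 domain points the two functions coincide.
verdict: equivalent


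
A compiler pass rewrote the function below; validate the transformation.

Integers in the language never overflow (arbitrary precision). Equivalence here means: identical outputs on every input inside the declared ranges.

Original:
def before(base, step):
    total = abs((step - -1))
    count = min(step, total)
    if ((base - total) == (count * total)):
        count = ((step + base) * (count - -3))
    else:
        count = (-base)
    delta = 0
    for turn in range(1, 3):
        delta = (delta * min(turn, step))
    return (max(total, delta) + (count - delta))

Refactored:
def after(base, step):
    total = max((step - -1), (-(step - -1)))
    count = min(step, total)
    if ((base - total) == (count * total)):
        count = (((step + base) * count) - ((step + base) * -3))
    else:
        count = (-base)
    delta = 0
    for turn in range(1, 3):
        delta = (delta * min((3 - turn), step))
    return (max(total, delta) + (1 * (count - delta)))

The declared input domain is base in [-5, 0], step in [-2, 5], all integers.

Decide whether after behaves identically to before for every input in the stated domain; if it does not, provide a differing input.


Equivalent — the differences include min/max/abs usage differs, and arithmetic usage differs, and constant usage differs, yet no declared input distinguishes the two.
Spot check at base=-5, step=0 — before: total becomes 1; next count becomes 0; next ((base - total) == (count * total)) evaluates to false; next count becomes 5; next delta becomes 0; next at turn=1:; next delta becomes 0; next at turn=2:; next delta becomes 0; next final value 6. after: total becomes 1; next count becomes 0; next ((base - total) == (count * total)) evaluates to false; next count becomes 5; next delta becomes 0; next at turn=1:; next delta becomes 0; next at turn=2:; next delta becomes 0; next final value 6. Both give 6.
Across all 48 domain points the two functions coincide.
verdict: equivalent


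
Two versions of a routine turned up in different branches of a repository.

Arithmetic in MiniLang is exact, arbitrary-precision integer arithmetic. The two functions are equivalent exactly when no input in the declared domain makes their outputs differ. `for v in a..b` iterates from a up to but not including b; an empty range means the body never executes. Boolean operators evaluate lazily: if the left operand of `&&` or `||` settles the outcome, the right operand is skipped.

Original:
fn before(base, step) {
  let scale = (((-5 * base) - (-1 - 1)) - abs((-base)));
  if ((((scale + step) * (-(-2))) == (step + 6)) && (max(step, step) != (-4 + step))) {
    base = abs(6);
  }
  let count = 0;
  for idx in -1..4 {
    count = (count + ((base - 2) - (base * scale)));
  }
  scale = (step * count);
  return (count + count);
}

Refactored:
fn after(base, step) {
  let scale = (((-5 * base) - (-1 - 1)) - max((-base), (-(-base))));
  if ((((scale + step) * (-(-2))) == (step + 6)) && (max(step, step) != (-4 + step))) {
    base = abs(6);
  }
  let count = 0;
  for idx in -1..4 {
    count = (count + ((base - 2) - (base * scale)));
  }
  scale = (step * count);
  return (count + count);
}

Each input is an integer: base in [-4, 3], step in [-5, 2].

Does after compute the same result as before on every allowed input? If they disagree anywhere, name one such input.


Equivalent — the differences include min/max/abs usage differs, yet no declared input distinguishes the two.
Spot check at base=2, step=-2 — before: scale = -10; ((((scale + step) * (-(-2))) == (step + 6)) && (max(step, step) != (-4 + step))) -> false; count = 0; [idx=-1]; count = 20; [idx=0]; count = 40; [idx=1]; count = 60; [idx=2]; count = 80; [idx=3]; count = 100; scale = -200; return 200. after: scale = -10; ((((scale + step) * (-(-2))) == (step + 6)) && (max(step, step) != (-4 + step))) -> false; count = 0; [idx=-1]; count = 20; [idx=0]; count = 40; [idx=1]; count = 60; [idx=2]; count = 80; [idx=3]; count = 100; scale = -200; return 200. Both give 200.
Every one of the 64 inputs gives matching results.
verdict: equivalent


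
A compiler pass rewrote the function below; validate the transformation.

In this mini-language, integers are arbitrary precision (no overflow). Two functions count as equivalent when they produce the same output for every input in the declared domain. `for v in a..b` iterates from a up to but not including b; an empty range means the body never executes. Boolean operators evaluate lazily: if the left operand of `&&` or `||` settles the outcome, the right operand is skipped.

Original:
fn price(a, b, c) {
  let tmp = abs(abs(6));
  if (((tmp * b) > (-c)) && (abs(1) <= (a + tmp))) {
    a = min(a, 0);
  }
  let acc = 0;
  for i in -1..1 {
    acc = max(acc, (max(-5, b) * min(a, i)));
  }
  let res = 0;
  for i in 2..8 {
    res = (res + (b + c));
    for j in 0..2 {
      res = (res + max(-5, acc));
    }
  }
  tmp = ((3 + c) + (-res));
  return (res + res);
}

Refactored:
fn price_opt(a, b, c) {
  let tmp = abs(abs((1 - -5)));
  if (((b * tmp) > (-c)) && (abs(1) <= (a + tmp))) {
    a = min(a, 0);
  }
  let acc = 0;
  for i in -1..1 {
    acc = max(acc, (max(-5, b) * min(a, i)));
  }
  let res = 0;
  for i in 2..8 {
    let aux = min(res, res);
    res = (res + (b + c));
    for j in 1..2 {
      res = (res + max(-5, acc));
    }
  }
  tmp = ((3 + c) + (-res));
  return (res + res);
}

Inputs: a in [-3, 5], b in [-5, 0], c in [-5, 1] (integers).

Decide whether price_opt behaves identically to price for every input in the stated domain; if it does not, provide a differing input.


Consider the input a=-3, b=-5, c=-5.
price: tmp = 6; (((tmp * b) > (-c)) && (abs(1) <= (a + tmp))) -> false; acc = 0; [i=-1]; acc = 15; [i=0]; acc = 15; res = 0; [i=2]; res = -10; [j=0]; res = 5; [j=1]; res = 20; [i=3]; res = 10; [j=0]; res = 25; [j=1]; res = 40; [i=4]; res = 30; [j=0]; res = 45; [j=1]; res = 60; [i=5]; res = 50; [j=0]; res = 65; [j=1]; res = 80; [i=6]; res = 70; [j=0]; res = 85; [j=1]; res = 100; [i=7]; res = 90; [j=0]; res = 105; [j=1]; res = 120; tmp = -122; return 240
price_opt: tmp = 6; (((b * tmp) > (-c)) && (abs(1) <= (a + tmp))) -> false; acc = 0; [i=-1]; acc = 15; [i=0]; acc = 15; res = 0; [i=2]; aux = 0; res = -10; [j=1]; res = 5; [i=3]; aux = 5; res = -5; [j=1]; res = 10; [i=4]; aux = 10; res = 0; [j=1]; res = 15; [i=5]; aux = 15; res = 5; [j=1]; res = 20; [i=6]; aux = 20; res = 10; [j=1]; res = 25; [i=7]; aux = 25; res = 15; [j=1]; res = 30; tmp = -32; return 60
240 and 60 differ, so these are not the same function on this domain.
verdict: not equivalent; witness: a=-3, b=-5, c=-5


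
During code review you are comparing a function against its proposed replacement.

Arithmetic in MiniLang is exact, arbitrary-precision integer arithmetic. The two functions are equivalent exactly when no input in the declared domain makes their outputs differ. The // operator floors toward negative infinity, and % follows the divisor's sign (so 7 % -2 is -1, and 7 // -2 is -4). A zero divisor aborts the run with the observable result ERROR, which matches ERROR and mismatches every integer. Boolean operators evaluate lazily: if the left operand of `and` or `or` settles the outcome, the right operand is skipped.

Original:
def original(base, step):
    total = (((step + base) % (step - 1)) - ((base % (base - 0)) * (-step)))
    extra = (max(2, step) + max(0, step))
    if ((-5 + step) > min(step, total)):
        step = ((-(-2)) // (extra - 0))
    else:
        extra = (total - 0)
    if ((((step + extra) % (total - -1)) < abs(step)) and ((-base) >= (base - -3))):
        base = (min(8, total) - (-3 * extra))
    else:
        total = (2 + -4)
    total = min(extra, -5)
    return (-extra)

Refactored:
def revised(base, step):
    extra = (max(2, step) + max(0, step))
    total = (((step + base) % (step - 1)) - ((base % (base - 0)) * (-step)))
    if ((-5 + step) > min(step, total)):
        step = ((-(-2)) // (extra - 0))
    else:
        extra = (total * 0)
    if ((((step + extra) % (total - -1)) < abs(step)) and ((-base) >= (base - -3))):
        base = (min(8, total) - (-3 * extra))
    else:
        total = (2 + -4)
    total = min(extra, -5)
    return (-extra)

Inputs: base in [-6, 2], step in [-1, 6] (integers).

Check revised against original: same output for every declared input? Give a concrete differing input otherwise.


Not equivalent: base=-6, step=3 separates them (-1 vs 0).
original: total := 1 | extra := 6 | ((-5 + step) > min(step, total)): false | extra := 1 | ((((step + extra) % (total - -1)) < abs(step)) and ((-base) >= (base - -3))): true | base := 4 | total := -5 | result -1
revised: extra := 6 | total := 1 | ((-5 + step) > min(step, total)): false | extra := 0 | ((((step + extra) % (total - -1)) < abs(step)) and ((-base) >= (base - -3))): true | base := 1 | total := -5 | result 0
verdict: not equivalent; witness: base=-6, step=3


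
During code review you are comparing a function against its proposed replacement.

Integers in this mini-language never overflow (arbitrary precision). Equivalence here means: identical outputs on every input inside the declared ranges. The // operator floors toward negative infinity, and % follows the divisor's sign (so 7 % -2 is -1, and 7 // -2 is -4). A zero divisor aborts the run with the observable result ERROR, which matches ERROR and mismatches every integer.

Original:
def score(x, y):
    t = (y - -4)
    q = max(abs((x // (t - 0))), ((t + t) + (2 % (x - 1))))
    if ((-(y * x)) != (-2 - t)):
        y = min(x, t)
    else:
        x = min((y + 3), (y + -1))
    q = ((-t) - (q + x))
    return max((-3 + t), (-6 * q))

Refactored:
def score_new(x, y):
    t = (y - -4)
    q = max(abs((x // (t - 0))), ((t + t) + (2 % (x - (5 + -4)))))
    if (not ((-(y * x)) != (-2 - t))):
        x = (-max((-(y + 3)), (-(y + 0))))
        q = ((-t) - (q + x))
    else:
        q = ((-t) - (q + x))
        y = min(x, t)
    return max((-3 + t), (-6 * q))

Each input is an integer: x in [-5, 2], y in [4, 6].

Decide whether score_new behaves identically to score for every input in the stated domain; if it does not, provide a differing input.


Evaluate both at x=2, y=6.
score: t := 10 | q := 20 | ((-(y * x)) != (-2 - t)): false | x := 5 | q := -35 | result 210
score_new: t := 10 | q := 20 | (not ((-(y * x)) != (-2 - t))): true | x := 6 | q := -36 | result 216
210 vs 216 — the two versions disagree here.
verdict: not equivalent; witness: x=2, y=6


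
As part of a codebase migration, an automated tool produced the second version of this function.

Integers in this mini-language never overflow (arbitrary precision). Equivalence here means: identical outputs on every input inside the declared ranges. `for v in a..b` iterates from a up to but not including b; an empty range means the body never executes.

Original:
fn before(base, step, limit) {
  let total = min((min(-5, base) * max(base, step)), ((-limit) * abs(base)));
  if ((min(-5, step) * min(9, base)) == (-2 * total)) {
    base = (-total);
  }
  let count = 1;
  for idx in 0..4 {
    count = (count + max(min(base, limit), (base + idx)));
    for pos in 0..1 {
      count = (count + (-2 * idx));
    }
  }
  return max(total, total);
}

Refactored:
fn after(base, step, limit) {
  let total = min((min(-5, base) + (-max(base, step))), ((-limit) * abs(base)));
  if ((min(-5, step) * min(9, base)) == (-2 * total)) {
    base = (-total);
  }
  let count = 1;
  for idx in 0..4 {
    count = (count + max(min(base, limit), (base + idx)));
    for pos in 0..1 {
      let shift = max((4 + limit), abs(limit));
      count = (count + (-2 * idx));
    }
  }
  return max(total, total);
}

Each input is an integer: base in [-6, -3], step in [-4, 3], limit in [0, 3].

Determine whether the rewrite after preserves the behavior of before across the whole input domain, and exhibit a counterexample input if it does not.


Evaluate both at base=-6, step=-4, limit=0.
before: total := 0 | ((min(-5, step) * min(9, base)) == (-2 * total)): false | count := 1 | iter idx=0: | count := -5 | iter pos=0: | count := -5 | iter idx=1: | count := -10 | iter pos=0: | count := -12 | iter idx=2: | count := -16 | iter pos=0: | count := -20 | iter idx=3: | count := -23 | iter pos=0: | count := -29 | result 0
after: total := -2 | ((min(-5, step) * min(9, base)) == (-2 * total)): false | count := 1 | iter idx=0: | count := -5 | iter pos=0: | shift := 4 | count := -5 | iter idx=1: | count := -10 | iter pos=0: | shift := 4 | count := -12 | iter idx=2: | count := -16 | iter pos=0: | shift := 4 | count := -20 | iter idx=3: | count := -23 | iter pos=0: | shift := 4 | count := -29 | result -2
0 vs -2 — the two versions disagree here.
verdict: not equivalent; witness: base=-6, step=-4, limit=0


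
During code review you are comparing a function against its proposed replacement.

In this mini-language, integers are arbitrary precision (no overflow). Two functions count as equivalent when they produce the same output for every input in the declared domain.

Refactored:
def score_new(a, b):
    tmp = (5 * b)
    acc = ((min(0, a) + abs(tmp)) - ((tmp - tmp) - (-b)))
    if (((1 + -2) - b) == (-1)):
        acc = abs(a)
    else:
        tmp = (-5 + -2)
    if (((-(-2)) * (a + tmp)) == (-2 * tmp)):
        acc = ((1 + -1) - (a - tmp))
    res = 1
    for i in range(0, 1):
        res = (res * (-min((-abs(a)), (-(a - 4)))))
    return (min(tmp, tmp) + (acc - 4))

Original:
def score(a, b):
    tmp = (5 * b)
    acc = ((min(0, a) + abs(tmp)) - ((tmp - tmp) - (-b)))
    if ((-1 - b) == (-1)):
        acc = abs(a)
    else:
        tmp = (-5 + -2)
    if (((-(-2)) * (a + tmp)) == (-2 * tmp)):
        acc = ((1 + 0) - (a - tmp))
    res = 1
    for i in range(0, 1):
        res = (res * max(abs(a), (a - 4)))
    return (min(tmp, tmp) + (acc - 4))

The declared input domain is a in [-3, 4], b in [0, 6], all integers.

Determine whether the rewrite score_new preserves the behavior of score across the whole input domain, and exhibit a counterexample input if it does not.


Evaluate both at a=0, b=0.
score: tmp = 0; acc = 0; ((-1 - b) == (-1)) -> true; acc = 0; (((-(-2)) * (a + tmp)) == (-2 * tmp)) -> true; acc = 1; res = 1; [i=0]; res = 0; return -3
score_new: tmp = 0; acc = 0; (((1 + -2) - b) == (-1)) -> true; acc = 0; (((-(-2)) * (a + tmp)) == (-2 * tmp)) -> true; acc = 0; res = 1; [i=0]; res = 0; return -4
-3 vs -4 — the two versions disagree here.
verdict: not equivalent; witness: a=0, b=0


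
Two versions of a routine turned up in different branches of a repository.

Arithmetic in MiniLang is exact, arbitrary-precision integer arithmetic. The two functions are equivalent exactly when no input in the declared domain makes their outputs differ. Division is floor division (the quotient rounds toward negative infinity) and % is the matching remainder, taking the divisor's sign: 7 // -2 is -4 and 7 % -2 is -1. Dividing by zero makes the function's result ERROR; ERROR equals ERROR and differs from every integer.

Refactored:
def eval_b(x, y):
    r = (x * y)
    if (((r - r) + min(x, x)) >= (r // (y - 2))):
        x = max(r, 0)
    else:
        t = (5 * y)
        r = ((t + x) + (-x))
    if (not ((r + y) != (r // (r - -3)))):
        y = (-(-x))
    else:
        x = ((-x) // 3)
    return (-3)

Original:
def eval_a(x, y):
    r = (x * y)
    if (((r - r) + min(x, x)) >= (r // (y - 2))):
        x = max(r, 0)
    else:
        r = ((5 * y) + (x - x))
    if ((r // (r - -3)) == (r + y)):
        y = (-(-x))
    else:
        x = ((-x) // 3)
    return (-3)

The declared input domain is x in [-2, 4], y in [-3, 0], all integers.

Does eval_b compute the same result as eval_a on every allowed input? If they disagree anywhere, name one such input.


Equivalent — the differences include comparison usage differs; arithmetic usage differs; statement counts differ; local variable names differ; boolean connective usage differs, yet no declared input distinguishes the two.
As a probe, take x=-1, y=0: eval_a runs r becomes 0; next (((r - r) + min(x, x)) >= (r // (y - 2))) evaluates to false; next r becomes 0; next ((r // (r - -3)) == (r + y)) evaluates to true; next y becomes -1; next final value -3; eval_b runs r becomes 0; next (((r - r) + min(x, x)) >= (r // (y - 2))) evaluates to false; next t becomes 0; next r becomes 0; next (not ((r + y) != (r // (r - -3)))) evaluates to true; next y becomes -1; next final value -3; both end at -3.
An exhaustive pass over the 28 declared inputs shows identical outputs.
verdict: equivalent


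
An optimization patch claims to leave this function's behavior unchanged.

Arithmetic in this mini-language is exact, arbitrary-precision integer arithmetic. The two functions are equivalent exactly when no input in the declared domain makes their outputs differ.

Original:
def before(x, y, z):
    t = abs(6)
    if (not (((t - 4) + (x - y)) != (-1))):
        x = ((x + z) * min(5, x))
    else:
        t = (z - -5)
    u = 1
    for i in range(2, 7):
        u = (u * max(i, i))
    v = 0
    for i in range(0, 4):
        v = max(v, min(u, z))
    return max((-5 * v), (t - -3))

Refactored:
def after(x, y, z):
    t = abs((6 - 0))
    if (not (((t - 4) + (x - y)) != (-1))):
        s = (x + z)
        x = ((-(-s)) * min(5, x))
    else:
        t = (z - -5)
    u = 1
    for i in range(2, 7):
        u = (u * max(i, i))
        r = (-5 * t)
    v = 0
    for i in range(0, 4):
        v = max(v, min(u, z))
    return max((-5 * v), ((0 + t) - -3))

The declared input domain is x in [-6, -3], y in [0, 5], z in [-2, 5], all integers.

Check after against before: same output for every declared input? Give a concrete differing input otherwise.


The two versions differ — the changes include local variable names differ, constant usage differs, statement counts differ, arithmetic usage differs.
One worked example (x=-5, y=2, z=1) — before: t becomes 6; next (not (((t - 4) + (x - y)) != (-1))) evaluates to false; next t becomes 6; next u becomes 1; next at i=2:; next u becomes 2; next at i=3:; next u becomes 6; next at i=4:; next u becomes 24; next at i=5:; next u becomes 120; next at i=6:; next u becomes 720; next v becomes 0; next at i=0:; next v becomes 1; next at i=1:; next v becomes 1; next at i=2:; next v becomes 1; next at i=3:; next v becomes 1; next final value 9; after: t becomes 6; next (not (((t - 4) + (x - y)) != (-1))) evaluates to false; next t becomes 6; next u becomes 1; next at i=2:; next u becomes 2; next r becomes -30; next at i=3:; next u becomes 6; next r becomes -30; next at i=4:; next u becomes 24; next r becomes -30; next at i=5:; next u becomes 120; next r becomes -30; next at i=6:; next u becomes 720; next r becomes -30; next v becomes 0; next at i=0:; next v becomes 1; next at i=1:; next v becomes 1; next at i=2:; next v becomes 1; next at i=3:; next v becomes 1; next final value 9; agreement on 9.
An exhaustive pass over the 192 declared inputs shows identical outputs.
verdict: equivalent


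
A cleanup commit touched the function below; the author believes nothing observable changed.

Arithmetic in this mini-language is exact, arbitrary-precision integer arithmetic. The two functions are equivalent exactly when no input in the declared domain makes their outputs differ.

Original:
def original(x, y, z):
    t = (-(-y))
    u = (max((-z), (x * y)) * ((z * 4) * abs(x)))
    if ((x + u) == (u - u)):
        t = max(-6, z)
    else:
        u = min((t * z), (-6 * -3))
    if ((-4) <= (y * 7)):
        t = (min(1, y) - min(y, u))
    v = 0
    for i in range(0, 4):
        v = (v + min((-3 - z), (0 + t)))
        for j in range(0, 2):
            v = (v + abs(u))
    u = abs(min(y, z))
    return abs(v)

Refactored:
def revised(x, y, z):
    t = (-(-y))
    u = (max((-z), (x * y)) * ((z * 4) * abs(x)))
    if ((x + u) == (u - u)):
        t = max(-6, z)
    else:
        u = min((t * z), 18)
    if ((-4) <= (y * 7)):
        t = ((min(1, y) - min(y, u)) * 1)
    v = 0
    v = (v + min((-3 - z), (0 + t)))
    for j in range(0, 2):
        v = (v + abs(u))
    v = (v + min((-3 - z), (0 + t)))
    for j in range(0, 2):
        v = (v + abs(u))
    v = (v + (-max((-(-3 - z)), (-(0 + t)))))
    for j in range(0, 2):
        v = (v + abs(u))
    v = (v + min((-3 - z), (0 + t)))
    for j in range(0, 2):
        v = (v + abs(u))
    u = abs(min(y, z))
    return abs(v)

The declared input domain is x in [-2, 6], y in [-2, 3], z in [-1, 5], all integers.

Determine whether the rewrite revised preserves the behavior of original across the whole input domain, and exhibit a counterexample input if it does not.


This is a faithful refactor — constant usage differs; local variable names differ; statement counts differ; arithmetic usage differs; min/max/abs usage differs; loop structure differs, but the computed results match everywhere.
Spot check at x=4, y=2, z=-1 — original: t=2, then u=-128, then ((x + u) == (u - u)) is false, then u=-2, then ((-4) <= (y * 7)) is true, then t=3, then v=0, then (i=0), then v=-2, then (j=0), then v=0, then (j=1), then v=2, then (i=1), then v=0, then (j=0), then v=2, then (j=1), then v=4, then (i=2), then v=2, then (j=0), then v=4, then (j=1), then v=6, then (i=3), then v=4, then (j=0), then v=6, then (j=1), then v=8, then u=1, then returns 8. revised: t=2, then u=-128, then ((x + u) == (u - u)) is false, then u=-2, then ((-4) <= (y * 7)) is true, then t=3, then v=0, then v=-2, then (j=0), then v=0, then (j=1), then v=2, then v=0, then (j=0), then v=2, then (j=1), then v=4, then v=2, then (j=0), then v=4, then (j=1), then v=6, then v=4, then (j=0), then v=6, then (j=1), then v=8, then u=1, then returns 8. Both give 8.
Checked all 378 inputs in the declared domain: the outputs agree on every one.
verdict: equivalent


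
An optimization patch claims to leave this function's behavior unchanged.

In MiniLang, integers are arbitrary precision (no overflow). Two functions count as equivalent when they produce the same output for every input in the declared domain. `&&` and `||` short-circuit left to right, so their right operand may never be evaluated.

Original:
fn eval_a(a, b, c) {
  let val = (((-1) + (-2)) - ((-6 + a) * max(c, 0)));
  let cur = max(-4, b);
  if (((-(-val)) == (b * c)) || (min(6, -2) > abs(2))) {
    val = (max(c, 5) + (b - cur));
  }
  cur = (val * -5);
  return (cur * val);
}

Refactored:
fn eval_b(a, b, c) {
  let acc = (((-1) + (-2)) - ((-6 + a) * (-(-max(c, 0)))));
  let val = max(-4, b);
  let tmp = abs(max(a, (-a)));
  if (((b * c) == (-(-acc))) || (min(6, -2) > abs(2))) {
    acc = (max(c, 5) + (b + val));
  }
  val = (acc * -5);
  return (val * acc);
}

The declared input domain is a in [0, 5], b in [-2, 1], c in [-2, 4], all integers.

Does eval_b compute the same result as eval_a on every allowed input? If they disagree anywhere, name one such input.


Consider the input a=2, b=1, c=1.
eval_a: val=1, then cur=1, then (((-(-val)) == (b * c)) || (min(6, -2) > abs(2))) is true, then val=5, then cur=-25, then returns -125
eval_b: acc=1, then val=1, then tmp=2, then (((b * c) == (-(-acc))) || (min(6, -2) > abs(2))) is true, then acc=7, then val=-35, then returns -245
-125 vs -245 — the two versions disagree here.
verdict: not equivalent; witness: a=2, b=1, c=1


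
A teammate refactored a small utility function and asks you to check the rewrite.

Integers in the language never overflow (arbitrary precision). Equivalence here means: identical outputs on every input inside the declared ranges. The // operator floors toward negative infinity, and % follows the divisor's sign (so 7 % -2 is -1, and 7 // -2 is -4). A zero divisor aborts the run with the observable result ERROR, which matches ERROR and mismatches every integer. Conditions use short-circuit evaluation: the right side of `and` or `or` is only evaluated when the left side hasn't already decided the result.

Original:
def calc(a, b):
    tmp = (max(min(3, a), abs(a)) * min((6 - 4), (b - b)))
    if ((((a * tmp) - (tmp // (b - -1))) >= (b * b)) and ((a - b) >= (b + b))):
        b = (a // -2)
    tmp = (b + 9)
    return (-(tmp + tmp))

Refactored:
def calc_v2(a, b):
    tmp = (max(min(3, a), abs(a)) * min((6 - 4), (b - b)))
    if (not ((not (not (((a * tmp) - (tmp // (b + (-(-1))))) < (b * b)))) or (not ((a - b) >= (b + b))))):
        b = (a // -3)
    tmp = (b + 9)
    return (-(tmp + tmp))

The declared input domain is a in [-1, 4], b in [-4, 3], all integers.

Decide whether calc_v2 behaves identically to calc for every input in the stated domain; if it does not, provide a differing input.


Run the pair on a=3, b=0.
calc: tmp := 0 | ((((a * tmp) - (tmp // (b - -1))) >= (b * b)) and ((a - b) >= (b + b))): true | b := -2 | tmp := 7 | result -14
calc_v2: tmp := 0 | (not ((not (not (((a * tmp) - (tmp // (b + (-(-1))))) < (b * b)))) or (not ((a - b) >= (b + b))))): true | b := -1 | tmp := 8 | result -16
-14 != -16, so the rewrite changes behavior.
verdict: not equivalent; witness: a=3, b=0


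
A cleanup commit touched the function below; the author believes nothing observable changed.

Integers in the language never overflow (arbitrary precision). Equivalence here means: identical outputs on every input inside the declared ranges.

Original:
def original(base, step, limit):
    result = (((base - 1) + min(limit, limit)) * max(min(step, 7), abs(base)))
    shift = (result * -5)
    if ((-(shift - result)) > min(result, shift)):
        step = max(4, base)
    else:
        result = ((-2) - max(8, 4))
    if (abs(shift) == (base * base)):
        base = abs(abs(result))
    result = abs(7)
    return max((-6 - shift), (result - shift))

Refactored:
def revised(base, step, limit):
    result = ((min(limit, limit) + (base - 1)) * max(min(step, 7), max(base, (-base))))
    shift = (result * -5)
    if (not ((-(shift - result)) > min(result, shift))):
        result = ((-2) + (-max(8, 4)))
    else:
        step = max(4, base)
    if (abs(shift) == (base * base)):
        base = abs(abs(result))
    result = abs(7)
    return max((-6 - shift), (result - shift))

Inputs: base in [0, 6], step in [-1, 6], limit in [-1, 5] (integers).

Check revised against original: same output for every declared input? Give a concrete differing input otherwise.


Differences: min/max/abs usage differs; also arithmetic usage differs; also boolean connective usage differs — yet all 392 inputs agree.
verdict: equivalent


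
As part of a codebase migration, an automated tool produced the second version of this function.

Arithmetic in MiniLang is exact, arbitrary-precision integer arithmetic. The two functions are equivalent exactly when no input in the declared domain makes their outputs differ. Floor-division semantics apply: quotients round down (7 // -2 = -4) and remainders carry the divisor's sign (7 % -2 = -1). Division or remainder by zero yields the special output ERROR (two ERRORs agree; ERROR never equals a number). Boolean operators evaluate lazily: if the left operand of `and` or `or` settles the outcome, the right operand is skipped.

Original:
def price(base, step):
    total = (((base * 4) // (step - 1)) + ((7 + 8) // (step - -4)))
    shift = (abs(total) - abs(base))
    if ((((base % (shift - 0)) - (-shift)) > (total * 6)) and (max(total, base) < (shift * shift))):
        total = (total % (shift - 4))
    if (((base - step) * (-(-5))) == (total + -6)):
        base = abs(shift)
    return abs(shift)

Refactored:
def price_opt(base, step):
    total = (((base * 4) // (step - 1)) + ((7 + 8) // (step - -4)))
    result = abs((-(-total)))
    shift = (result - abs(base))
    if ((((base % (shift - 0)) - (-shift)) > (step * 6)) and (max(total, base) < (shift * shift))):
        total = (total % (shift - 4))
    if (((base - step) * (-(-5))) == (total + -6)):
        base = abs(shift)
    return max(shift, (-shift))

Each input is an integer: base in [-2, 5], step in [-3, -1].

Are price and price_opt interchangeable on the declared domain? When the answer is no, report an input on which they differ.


The rewrite breaks on base=1, step=-2, where the results are 4 and ERROR.
price: total=5, then shift=4, then ((((base % (shift - 0)) - (-shift)) > (total * 6)) and (max(total, base) < (shift * shift))) is false, then (((base - step) * (-(-5))) == (total + -6)) is false, then returns 4
price_opt: total=5, then result=5, then shift=4, then ((((base % (shift - 0)) - (-shift)) > (step * 6)) and (max(total, base) < (shift * shift))) is true, then a zero divisor aborts: ERROR
verdict: not equivalent; witness: base=1, step=-2


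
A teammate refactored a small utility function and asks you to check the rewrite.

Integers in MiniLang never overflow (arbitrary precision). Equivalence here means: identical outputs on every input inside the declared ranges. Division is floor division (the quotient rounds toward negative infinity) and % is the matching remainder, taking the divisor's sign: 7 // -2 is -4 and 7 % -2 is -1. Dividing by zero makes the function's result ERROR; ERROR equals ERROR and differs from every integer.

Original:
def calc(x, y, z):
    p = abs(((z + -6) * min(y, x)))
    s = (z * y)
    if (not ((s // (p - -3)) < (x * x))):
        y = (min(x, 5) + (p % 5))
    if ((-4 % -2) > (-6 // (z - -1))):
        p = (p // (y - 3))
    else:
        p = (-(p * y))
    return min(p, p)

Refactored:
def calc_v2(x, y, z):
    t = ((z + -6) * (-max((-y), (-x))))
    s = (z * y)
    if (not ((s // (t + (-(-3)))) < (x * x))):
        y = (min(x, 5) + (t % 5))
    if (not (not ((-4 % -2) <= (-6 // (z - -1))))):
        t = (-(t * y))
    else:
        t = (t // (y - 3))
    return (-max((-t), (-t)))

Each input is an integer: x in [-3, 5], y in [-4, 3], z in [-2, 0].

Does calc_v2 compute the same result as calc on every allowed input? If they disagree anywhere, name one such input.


There is a counterexample at x=1, y=1, z=-2: -8 on one side, 8 on the other.
calc: p := 8 | s := -2 | (not ((s // (p - -3)) < (x * x))): false | ((-4 % -2) > (-6 // (z - -1))): false | p := -8 | result -8
calc_v2: t := -8 | s := -2 | (not ((s // (t + (-(-3)))) < (x * x))): false | (not (not ((-4 % -2) <= (-6 // (z - -1))))): true | t := 8 | result 8
verdict: not equivalent; witness: x=1, y=1, z=-2


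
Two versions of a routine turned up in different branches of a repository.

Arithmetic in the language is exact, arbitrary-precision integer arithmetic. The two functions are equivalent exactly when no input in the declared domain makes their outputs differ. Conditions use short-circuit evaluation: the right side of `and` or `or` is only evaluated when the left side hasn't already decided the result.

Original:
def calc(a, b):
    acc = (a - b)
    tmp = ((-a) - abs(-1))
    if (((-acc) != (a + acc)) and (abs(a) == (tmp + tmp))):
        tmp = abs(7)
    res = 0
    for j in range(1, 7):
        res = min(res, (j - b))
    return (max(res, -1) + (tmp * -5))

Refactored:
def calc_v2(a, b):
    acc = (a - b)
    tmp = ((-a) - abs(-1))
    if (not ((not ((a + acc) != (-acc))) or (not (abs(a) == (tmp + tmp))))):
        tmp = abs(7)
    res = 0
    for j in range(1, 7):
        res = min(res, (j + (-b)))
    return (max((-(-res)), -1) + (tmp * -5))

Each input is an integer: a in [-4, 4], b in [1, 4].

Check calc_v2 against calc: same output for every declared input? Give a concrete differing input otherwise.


The two versions differ — the changes include arithmetic usage differs; boolean connective usage differs.
One worked example (a=1, b=4) — calc: acc becomes -3; next tmp becomes -2; next (((-acc) != (a + acc)) and (abs(a) == (tmp + tmp))) evaluates to false; next res becomes 0; next at j=1:; next res becomes -3; next at j=2:; next res becomes -3; next at j=3:; next res becomes -3; next at j=4:; next res becomes -3; next at j=5:; next res becomes -3; next at j=6:; next res becomes -3; next final value 9; calc_v2: acc becomes -3; next tmp becomes -2; next (not ((not ((a + acc) != (-acc))) or (not (abs(a) == (tmp + tmp))))) evaluates to false; next res becomes 0; next at j=1:; next res becomes -3; next at j=2:; next res becomes -3; next at j=3:; next res becomes -3; next at j=4:; next res becomes -3; next at j=5:; next res becomes -3; next at j=6:; next res becomes -3; next final value 9; agreement on 9.
Checked all 36 inputs in the declared domain: the outputs agree on every one.
verdict: equivalent


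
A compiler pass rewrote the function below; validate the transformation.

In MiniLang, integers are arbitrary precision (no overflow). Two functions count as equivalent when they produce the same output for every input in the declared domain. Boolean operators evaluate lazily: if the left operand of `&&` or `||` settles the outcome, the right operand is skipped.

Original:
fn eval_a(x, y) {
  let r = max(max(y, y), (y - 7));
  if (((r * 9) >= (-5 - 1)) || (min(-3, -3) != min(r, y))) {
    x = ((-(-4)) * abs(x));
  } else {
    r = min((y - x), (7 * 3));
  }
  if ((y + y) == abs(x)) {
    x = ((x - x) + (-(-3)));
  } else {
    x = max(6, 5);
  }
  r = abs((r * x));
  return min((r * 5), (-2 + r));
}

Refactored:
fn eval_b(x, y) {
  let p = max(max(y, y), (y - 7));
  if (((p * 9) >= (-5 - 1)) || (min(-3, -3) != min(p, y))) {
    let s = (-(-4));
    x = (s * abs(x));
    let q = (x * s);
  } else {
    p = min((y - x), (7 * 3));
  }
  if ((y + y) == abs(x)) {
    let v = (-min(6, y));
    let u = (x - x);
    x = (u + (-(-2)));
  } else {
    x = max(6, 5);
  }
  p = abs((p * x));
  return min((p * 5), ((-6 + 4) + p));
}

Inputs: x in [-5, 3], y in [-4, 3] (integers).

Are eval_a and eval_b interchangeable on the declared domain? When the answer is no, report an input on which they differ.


Consider the input x=-1, y=2.
eval_a: r=2, then (((r * 9) >= (-5 - 1)) || (min(-3, -3) != min(r, y))) is true, then x=4, then ((y + y) == abs(x)) is true, then x=3, then r=6, then returns 4
eval_b: p=2, then (((p * 9) >= (-5 - 1)) || (min(-3, -3) != min(p, y))) is true, then s=4, then x=4, then q=16, then ((y + y) == abs(x)) is true, then v=-2, then u=0, then x=2, then p=4, then returns 2
4 and 2 differ, so these are not the same function on this domain.
verdict: not equivalent; witness: x=-1, y=2


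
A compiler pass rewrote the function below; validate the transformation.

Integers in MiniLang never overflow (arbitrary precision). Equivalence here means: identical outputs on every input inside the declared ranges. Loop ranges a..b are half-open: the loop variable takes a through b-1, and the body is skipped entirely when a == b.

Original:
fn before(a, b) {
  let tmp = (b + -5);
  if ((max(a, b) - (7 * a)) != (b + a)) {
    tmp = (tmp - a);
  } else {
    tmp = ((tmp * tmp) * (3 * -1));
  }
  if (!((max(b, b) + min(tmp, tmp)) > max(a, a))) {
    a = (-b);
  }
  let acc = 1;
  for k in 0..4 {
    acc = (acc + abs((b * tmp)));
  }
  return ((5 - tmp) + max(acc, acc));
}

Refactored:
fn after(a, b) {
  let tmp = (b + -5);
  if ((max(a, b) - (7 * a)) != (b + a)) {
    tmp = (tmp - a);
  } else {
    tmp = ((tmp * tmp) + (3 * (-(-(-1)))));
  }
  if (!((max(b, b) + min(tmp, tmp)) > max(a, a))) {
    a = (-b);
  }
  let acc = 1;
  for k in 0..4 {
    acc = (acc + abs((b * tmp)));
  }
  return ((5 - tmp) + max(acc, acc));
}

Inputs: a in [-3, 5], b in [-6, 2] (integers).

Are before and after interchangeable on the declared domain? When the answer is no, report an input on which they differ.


The rewrite breaks on a=0, b=0, where the results are 81 and -16.
before: tmp=-5, then ((max(a, b) - (7 * a)) != (b + a)) is false, then tmp=-75, then (!((max(b, b) + min(tmp, tmp)) > max(a, a))) is true, then a=0, then acc=1, then (k=0), then acc=1, then (k=1), then acc=1, then (k=2), then acc=1, then (k=3), then acc=1, then returns 81
after: tmp=-5, then ((max(a, b) - (7 * a)) != (b + a)) is false, then tmp=22, then (!((max(b, b) + min(tmp, tmp)) > max(a, a))) is false, then acc=1, then (k=0), then acc=1, then (k=1), then acc=1, then (k=2), then acc=1, then (k=3), then acc=1, then returns -16
verdict: not equivalent; witness: a=0, b=0


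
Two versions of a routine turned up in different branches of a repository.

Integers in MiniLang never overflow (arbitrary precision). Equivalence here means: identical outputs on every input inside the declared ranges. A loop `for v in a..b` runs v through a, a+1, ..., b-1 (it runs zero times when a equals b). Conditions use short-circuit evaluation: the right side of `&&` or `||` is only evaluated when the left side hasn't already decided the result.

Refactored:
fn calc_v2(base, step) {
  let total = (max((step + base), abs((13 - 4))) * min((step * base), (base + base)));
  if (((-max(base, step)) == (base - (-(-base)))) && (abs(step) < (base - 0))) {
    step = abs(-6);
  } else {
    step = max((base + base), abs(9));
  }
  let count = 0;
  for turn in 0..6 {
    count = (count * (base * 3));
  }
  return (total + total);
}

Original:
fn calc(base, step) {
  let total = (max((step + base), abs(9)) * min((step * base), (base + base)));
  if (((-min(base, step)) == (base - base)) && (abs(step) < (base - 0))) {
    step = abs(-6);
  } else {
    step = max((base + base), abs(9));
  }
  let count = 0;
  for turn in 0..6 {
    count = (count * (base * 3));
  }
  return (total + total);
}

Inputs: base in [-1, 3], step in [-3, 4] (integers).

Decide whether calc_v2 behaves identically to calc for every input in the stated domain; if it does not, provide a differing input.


Equivalent. The one real change (`min(base, step)` became `max(base, step)`) has no effect anywhere in the declared ranges.
An exhaustive pass over the 40 declared inputs shows identical outputs.
As a probe, take base=1, step=4: calc runs total becomes 18; next (((-min(base, step)) == (base - base)) && (abs(step) < (base - 0))) evaluates to false; next step becomes 9; next count becomes 0; next at turn=0:; next count becomes 0; next at turn=1:; next count becomes 0; next at turn=2:; next count becomes 0; next at turn=3:; next count becomes 0; next at turn=4:; next count becomes 0; next at turn=5:; next count becomes 0; next final value 36; calc_v2 runs total becomes 18; next (((-max(base, step)) == (base - (-(-base)))) && (abs(step) < (base - 0))) evaluates to false; next step becomes 9; next count becomes 0; next at turn=0:; next count becomes 0; next at turn=1:; next count becomes 0; next at turn=2:; next count becomes 0; next at turn=3:; next count becomes 0; next at turn=4:; next count becomes 0; next at turn=5:; next count becomes 0; next final value 36; both end at 36.
verdict: equivalent


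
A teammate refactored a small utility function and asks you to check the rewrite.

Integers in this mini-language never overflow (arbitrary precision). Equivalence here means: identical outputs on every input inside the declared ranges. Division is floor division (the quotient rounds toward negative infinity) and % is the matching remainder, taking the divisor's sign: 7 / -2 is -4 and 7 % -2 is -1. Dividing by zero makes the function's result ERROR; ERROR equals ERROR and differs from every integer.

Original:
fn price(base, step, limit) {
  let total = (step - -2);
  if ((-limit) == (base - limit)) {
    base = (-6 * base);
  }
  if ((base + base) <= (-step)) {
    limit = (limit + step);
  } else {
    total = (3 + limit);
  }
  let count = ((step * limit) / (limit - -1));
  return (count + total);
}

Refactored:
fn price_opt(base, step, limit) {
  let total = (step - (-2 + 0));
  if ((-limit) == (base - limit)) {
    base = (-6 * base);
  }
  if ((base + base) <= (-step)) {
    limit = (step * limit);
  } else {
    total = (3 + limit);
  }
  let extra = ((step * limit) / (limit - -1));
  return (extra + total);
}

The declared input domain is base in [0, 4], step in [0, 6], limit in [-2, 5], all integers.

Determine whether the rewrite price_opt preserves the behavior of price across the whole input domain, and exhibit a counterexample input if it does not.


At base=0, step=0, limit=-1: price gives ERROR, price_opt gives 2.
verdict: not equivalent; witness: base=0, step=0, limit=-1
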